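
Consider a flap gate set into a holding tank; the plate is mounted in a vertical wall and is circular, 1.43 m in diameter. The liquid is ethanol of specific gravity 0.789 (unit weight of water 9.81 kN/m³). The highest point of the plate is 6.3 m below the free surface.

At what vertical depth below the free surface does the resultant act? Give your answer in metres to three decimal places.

h_p = 7.033 m

γ = 0.789 × 9.81 = 7.74009 kN/m³.
The centroid is at the centre, 0.715 m below the top of the plate, so the centroid depth is h_c = 6.3 + 0.715 = 7.015 m.
A = π(0.715)² = 1.60606 m².
Resultant F = γ·h_c·A = 7.74009 × 7.015 × 1.60606 = 87.2038 kN.
I_c = πr⁴/4 = π × 0.715⁴/4 = 0.205265 m⁴.
Centre of pressure: y_p = y_c + I_c/(y_c·A) = 7.015 + 0.205265/(7.015 × 1.60606) = 7.015 + 0.018219 = 7.03322 m along the plane.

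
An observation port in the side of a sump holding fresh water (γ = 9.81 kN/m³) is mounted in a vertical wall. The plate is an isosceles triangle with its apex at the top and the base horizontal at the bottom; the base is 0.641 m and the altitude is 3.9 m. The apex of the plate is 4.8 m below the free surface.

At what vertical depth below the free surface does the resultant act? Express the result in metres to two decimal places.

h_p = 7.51 m

γ = 9.81 kN/m³.
With the apex up, the centroid sits 2h/3 = 2 × 3.9/3 = 2.6 m below the apex, so the centroid depth is h_c = 4.8 + 2.6 = 7.4 m.
A = ½ × 0.641 × 3.9 = 1.24995 m².
Resultant F = γ·h_c·A = 9.81 × 7.4 × 1.24995 = 90.7389 kN.
I_c = b·h³/36 = 0.641 × 3.9³/36 = 1.05621 m⁴.
Centre of pressure: y_p = y_c + I_c/(y_c·A) = 7.4 + 1.05621/(7.4 × 1.24995) = 7.4 + 0.114189 = 7.51419 m along the plane.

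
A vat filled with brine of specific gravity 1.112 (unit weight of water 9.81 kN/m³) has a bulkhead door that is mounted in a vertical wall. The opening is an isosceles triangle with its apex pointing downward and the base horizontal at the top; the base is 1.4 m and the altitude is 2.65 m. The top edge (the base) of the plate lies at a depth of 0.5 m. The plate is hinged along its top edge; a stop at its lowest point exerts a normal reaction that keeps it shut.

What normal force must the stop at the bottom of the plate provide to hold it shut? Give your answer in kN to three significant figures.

P ≈ 12.3 kN

γ = 1.112 × 9.81 = 10.90872 kN/m³.
With the apex down, the centroid sits h/3 = 2.65/3 = 0.883333 m below the base (the top edge), so the centroid depth is h_c = 0.5 + 0.883333 = 1.38333 m.
A = ½ × 1.4 × 2.65 = 1.855 m².
Resultant F = γ·h_c·A = 10.90872 × 1.38333 × 1.855 = 27.9926 kN.
I_c = b·h³/36 = 1.4 × 2.65³/36 = 0.723708 m⁴.
Centre of pressure: y_p = y_c + I_c/(y_c·A) = 1.38333 + 0.723708/(1.38333 × 1.855) = 1.38333 + 0.282029 = 1.66536 m along the plane.
The resultant acts 0.883333 + 0.282029 = 1.16536 m (along the plate) below the hinge at the top edge, so the moment about the hinge is M = F × 1.16536 = 27.9926 × 1.16536 = 32.6215 kN·m.
A normal force at the bottom, 2.65 m from the hinge, must supply this moment: P = 32.6215/2.65 = 12.31 kN.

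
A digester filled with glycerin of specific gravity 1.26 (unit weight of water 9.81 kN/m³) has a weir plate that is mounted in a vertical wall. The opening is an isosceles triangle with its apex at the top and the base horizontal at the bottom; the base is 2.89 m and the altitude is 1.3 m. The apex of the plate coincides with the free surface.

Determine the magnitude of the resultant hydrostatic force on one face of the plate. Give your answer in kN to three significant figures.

F ≈ 20.1 kN

γ = 1.26 × 9.81 = 12.3606 kN/m³.
With the apex up, the centroid sits 2h/3 = 2 × 1.3/3 = 0.866667 m below the apex, so the centroid depth is h_c = 0.866667 m.
A = ½ × 2.89 × 1.3 = 1.8785 m².
Resultant F = γ·h_c·A = 12.3606 × 0.866667 × 1.8785 = 20.1235 kN.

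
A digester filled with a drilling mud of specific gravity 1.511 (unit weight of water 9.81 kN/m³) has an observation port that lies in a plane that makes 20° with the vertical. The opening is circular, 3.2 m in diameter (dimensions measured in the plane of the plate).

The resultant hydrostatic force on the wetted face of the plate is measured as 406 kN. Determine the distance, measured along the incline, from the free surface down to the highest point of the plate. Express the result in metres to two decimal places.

y_top ≈ 2.02 m

γ = 1.511 × 9.81 = 14.82291 kN/m³.
A = π(1.6)² = 8.04248 m².
From F = γ·h_c·A, the centroid depth is h_c = 406/(14.82291 × 8.04248) = 3.40567 m.
The plate makes 20° with the vertical, i.e. θ = 90° − 20° = 70° to the horizontal. Measuring y along the incline from the free-surface line, vertical depth h = y·sinθ with sinθ = 0.939693.
Along the incline, y_c = h_c/sinθ = 3.40567/0.939693 = 3.62424 m.
The centroid is at the centre, 1.6 m below the top of the plate, so the highest point sits at y_top = 3.62424 − 1.6 = 2.02424 m along the incline.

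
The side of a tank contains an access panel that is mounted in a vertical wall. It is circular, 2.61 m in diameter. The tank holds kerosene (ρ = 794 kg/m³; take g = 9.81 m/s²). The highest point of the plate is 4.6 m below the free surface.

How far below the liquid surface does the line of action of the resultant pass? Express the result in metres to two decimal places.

γ = ρg = 794 × 9.81 / 1000 = 7.78914 kN/m³.
The centroid is at the centre, 1.305 m below the top of the plate, so the centroid depth is h_c = 4.6 + 1.305 = 5.905 m.
A = π(1.305)² = 5.35021 m².
Resultant F = γ·h_c·A = 7.78914 × 5.905 × 5.35021 = 246.082 kN.
I_c = πr⁴/4 = π × 1.305⁴/4 = 2.27789 m⁴.
Centre of pressure: y_p = y_c + I_c/(y_c·A) = 5.905 + 2.27789/(5.905 × 5.35021) = 5.905 + 0.0721011 = 5.9771 m along the plane.

h_p = 5.98 m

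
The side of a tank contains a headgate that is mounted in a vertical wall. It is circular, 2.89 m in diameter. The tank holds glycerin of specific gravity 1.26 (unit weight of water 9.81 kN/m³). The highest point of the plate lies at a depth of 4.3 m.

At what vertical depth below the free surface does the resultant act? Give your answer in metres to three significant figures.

h_p = 5.84 m

γ = 1.26 × 9.81 = 12.3606 kN/m³.
The centroid is at the centre, 1.445 m below the top of the plate, so the centroid depth is h_c = 4.3 + 1.445 = 5.745 m.
A = π(1.445)² = 6.55972 m².
Resultant F = γ·h_c·A = 12.3606 × 5.745 × 6.55972 = 465.817 kN.
I_c = πr⁴/4 = π × 1.445⁴/4 = 3.42422 m⁴.
Centre of pressure: y_p = y_c + I_c/(y_c·A) = 5.745 + 3.42422/(5.745 × 6.55972) = 5.745 + 0.0908628 = 5.83586 m along the plane.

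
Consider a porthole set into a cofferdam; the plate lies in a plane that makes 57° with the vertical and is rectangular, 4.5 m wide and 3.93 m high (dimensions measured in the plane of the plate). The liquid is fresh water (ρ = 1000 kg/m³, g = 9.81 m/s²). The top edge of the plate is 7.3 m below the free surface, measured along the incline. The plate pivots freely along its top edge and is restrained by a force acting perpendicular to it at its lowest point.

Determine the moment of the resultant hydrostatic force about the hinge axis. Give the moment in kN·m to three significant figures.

γ = ρg = 1000 × 9.81 = 9810 N/m³ = 9.81 kN/m³.
The plate makes 57° with the vertical, i.e. θ = 90° − 57° = 33° to the horizontal. Measuring y along the incline from the free-surface line, vertical depth h = y·sinθ with sinθ = 0.544639.
The centroid lies 3.93/2 = 1.965 m below the top edge, so y_c = 7.3 + 1.965 = 9.265 m and h_c = 9.265 × 0.544639 = 5.04608 m.
A = 4.5 × 3.93 = 17.685 m².
Resultant F = γ·h_c·A = 9.81 × 5.04608 × 17.685 = 875.444 kN.
I_c = b·h³/12 = 4.5 × 3.93³/12 = 22.7619 m⁴.
Centre of pressure: y_p = y_c + I_c/(y_c·A) = 9.265 + 22.7619/(9.265 × 17.685) = 9.265 + 0.138918 = 9.40392 m along the plane.
The resultant acts 1.965 + 0.138918 = 2.10392 m (along the plate) below the hinge at the top edge, so the moment about the hinge is M = F × 2.10392 = 875.444 × 2.10392 = 1841.86 kN·m.

M ≈ 1840 kN·m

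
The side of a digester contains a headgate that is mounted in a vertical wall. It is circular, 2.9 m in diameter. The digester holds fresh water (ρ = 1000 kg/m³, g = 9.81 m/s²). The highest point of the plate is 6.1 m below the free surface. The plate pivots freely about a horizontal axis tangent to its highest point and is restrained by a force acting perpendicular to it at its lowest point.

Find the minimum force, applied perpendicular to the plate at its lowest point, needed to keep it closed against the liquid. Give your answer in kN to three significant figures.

P ≈ 256 kN

γ = ρg = 1000 × 9.81 = 9810 N/m³ = 9.81 kN/m³.
The centroid is at the centre, 1.45 m below the top of the plate, so the centroid depth is h_c = 6.1 + 1.45 = 7.55 m.
A = π(1.45)² = 6.6052 m².
Resultant F = γ·h_c·A = 9.81 × 7.55 × 6.6052 = 489.217 kN.
I_c = πr⁴/4 = π × 1.45⁴/4 = 3.47186 m⁴.
Centre of pressure: y_p = y_c + I_c/(y_c·A) = 7.55 + 3.47186/(7.55 × 6.6052) = 7.55 + 0.0696192 = 7.61962 m along the plane.
The resultant acts 1.45 + 0.0696192 = 1.51962 m (along the plate) below the hinge at the top edge, so the moment about the hinge is M = F × 1.51962 = 489.217 × 1.51962 = 743.424 kN·m.
A normal force at the bottom, 2.9 m from the hinge, must supply this moment: P = 743.424/2.9 = 256.353 kN.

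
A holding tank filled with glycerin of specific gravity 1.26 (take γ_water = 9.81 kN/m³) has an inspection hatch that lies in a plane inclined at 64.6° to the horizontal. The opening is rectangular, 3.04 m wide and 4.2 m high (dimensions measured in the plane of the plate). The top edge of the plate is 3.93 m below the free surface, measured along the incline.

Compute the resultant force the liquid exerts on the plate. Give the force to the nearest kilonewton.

γ = 1.26 × 9.81 = 12.3606 kN/m³.
Let θ = 64.6° be the plate's angle to the horizontal; measure y along the incline from where the plane meets the free surface. Vertical depth h = y·sinθ with sinθ = 0.903335.
The centroid lies 4.2/2 = 2.1 m below the top edge, so y_c = 3.93 + 2.1 = 6.03 m and h_c = 6.03 × 0.903335 = 5.44711 m.
A = 3.04 × 4.2 = 12.768 m².
Resultant F = γ·h_c·A = 12.3606 × 5.44711 × 12.768 = 859.664 kN.

F ≈ 860 kN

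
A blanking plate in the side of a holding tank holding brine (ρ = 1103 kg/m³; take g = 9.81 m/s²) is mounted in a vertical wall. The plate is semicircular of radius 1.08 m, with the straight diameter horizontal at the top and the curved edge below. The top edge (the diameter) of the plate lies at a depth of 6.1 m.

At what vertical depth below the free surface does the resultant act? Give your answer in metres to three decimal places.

γ = ρg = 1103 × 9.81 / 1000 = 10.82043 kN/m³.
The centroid of a semicircle lies 4r/(3π) = 0.458366 m from the diameter, here below the top edge, so the centroid depth is h_c = 6.1 + 0.458366 = 6.55837 m.
A = πr²/2 = π × 1.08²/2 = 1.83218 m².
Resultant F = γ·h_c·A = 10.82043 × 6.55837 × 1.83218 = 130.02 kN.
I_c = (π/8 − 8/(9π))·r⁴ = 0.109757 × 1.08⁴ = 0.149323 m⁴.
Centre of pressure: y_p = y_c + I_c/(y_c·A) = 6.55837 + 0.149323/(6.55837 × 1.83218) = 6.55837 + 0.0124269 = 6.5708 m along the plane.

h_p = 6.571 m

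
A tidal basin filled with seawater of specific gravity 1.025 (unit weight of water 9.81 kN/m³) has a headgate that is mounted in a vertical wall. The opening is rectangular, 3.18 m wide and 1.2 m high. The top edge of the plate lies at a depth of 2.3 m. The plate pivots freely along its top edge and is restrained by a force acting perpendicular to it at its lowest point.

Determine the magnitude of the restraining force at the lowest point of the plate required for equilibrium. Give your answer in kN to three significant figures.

P ≈ 59.5 kN

γ = 1.025 × 9.81 = 10.05525 kN/m³.
The centroid lies 1.2/2 = 0.6 m below the top edge, so the centroid depth is h_c = 2.3 + 0.6 = 2.9 m.
A = 3.18 × 1.2 = 3.816 m².
Resultant F = γ·h_c·A = 10.05525 × 2.9 × 3.816 = 111.275 kN.
I_c = b·h³/12 = 3.18 × 1.2³/12 = 0.45792 m⁴.
Centre of pressure: y_p = y_c + I_c/(y_c·A) = 2.9 + 0.45792/(2.9 × 3.816) = 2.9 + 0.0413793 = 2.94138 m along the plane.
The resultant acts 0.6 + 0.0413793 = 0.641379 m (along the plate) below the hinge at the top edge, so the moment about the hinge is M = F × 0.641379 = 111.275 × 0.641379 = 71.3694 kN·m.
A normal force at the bottom, 1.2 m from the hinge, must supply this moment: P = 71.3694/1.2 = 59.4745 kN.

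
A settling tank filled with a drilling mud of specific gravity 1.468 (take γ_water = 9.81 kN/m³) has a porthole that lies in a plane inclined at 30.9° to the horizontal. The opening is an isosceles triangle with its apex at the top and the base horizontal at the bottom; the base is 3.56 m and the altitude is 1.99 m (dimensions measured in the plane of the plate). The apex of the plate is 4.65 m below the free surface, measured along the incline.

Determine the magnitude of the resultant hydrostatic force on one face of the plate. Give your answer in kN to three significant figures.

γ = 1.468 × 9.81 = 14.40108 kN/m³.
Let θ = 30.9° be the plate's angle to the horizontal; measure y along the incline from where the plane meets the free surface. Vertical depth h = y·sinθ with sinθ = 0.513541.
With the apex up, the centroid sits 2h/3 = 2 × 1.99/3 = 1.32667 m below the apex, so y_c = 4.65 + 1.32667 = 5.97667 m and h_c = 5.97667 × 0.513541 = 3.06927 m.
A = ½ × 3.56 × 1.99 = 3.5422 m².
Resultant F = γ·h_c·A = 14.40108 × 3.06927 × 3.5422 = 156.568 kN.

F ≈ 157 kN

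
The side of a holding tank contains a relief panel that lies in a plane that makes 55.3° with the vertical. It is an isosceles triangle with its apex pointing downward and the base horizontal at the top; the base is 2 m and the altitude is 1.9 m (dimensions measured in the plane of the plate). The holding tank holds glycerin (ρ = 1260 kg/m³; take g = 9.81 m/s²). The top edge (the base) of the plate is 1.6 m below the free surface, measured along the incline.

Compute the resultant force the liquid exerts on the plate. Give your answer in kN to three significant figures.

F ≈ 29.9 kN

γ = ρg = 1260 × 9.81 / 1000 = 12.3606 kN/m³.
The plate makes 55.3° with the vertical, i.e. θ = 90° − 55.3° = 34.7° to the horizontal. Measuring y along the incline from the free-surface line, vertical depth h = y·sinθ with sinθ = 0.569280.
With the apex down, the centroid sits h/3 = 1.9/3 = 0.633333 m below the base (the top edge), so y_c = 1.6 + 0.633333 = 2.23333 m and h_c = 2.23333 × 0.569280 = 1.27139 m.
A = ½ × 2 × 1.9 = 1.9 m².
Resultant F = γ·h_c·A = 12.3606 × 1.27139 × 1.9 = 29.8588 kN.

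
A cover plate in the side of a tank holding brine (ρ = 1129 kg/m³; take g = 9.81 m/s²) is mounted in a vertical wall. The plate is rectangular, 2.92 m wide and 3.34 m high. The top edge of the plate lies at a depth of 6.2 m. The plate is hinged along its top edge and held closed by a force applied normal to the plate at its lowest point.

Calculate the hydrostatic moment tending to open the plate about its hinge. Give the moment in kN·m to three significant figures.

γ = ρg = 1129 × 9.81 / 1000 = 11.07549 kN/m³.
The centroid lies 3.34/2 = 1.67 m below the top edge, so the centroid depth is h_c = 6.2 + 1.67 = 7.87 m.
A = 2.92 × 3.34 = 9.7528 m².
Resultant F = γ·h_c·A = 11.07549 × 7.87 × 9.7528 = 850.094 kN.
I_c = b·h³/12 = 2.92 × 3.34³/12 = 9.06653 m⁴.
Centre of pressure: y_p = y_c + I_c/(y_c·A) = 7.87 + 9.06653/(7.87 × 9.7528) = 7.87 + 0.118124 = 7.98812 m along the plane.
The resultant acts 1.67 + 0.118124 = 1.78812 m (along the plate) below the hinge at the top edge, so the moment about the hinge is M = F × 1.78812 = 850.094 × 1.78812 = 1520.07 kN·m.

M ≈ 1520 kN·m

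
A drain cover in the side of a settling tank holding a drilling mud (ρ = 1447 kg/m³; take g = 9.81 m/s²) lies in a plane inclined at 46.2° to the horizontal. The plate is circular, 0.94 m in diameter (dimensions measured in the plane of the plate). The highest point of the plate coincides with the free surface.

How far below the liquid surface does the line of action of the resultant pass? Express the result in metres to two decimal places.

h_p = 0.42 m

γ = ρg = 1447 × 9.81 / 1000 = 14.19507 kN/m³.
Let θ = 46.2° be the plate's angle to the horizontal; measure y along the incline from where the plane meets the free surface. Vertical depth h = y·sinθ with sinθ = 0.721760.
The centroid is at the centre, 0.47 m below the top of the plate, so y_c = 0.47 m and h_c = 0.47 × 0.721760 = 0.339227 m.
A = π(0.47)² = 0.693978 m².
Resultant F = γ·h_c·A = 14.19507 × 0.339227 × 0.693978 = 3.34175 kN.
I_c = πr⁴/4 = π × 0.47⁴/4 = 0.0383249 m⁴.
Centre of pressure: y_p = y_c + I_c/(y_c·A) = 0.47 + 0.0383249/(0.47 × 0.693978) = 0.47 + 0.1175 = 0.5875 m along the plane.
Vertically, h_p = y_p·sinθ = 0.5875 × 0.721760 = 0.424034 m.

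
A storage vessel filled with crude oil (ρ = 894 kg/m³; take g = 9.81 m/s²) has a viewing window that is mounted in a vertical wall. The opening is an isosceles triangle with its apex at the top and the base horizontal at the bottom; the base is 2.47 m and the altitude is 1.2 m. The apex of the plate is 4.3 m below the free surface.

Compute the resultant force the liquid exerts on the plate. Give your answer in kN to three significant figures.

γ = ρg = 894 × 9.81 / 1000 = 8.77014 kN/m³.
With the apex up, the centroid sits 2h/3 = 2 × 1.2/3 = 0.8 m below the apex, so the centroid depth is h_c = 4.3 + 0.8 = 5.1 m.
A = ½ × 2.47 × 1.2 = 1.482 m².
Resultant F = γ·h_c·A = 8.77014 × 5.1 × 1.482 = 66.2865 kN.

F ≈ 66.3 kN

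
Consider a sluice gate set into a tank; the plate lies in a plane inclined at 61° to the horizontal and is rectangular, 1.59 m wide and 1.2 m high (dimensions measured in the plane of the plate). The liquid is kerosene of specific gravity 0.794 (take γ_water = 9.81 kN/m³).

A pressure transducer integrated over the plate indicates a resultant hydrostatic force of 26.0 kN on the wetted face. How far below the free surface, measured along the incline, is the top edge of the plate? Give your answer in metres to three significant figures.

y_top ≈ 1.40 m

γ = 0.794 × 9.81 = 7.78914 kN/m³.
A = 1.59 × 1.2 = 1.908 m².
From F = γ·h_c·A, the centroid depth is h_c = 26.0/(7.78914 × 1.908) = 1.74947 m.
Let θ = 61° be the plate's angle to the horizontal; measure y along the incline from where the plane meets the free surface. Vertical depth h = y·sinθ with sinθ = 0.874620.
Along the incline, y_c = h_c/sinθ = 1.74947/0.874620 = 2.00026 m.
The centroid lies 1.2/2 = 0.6 m below the top edge, so the top edge sits at y_top = 2.00026 − 0.6 = 1.40026 m along the incline.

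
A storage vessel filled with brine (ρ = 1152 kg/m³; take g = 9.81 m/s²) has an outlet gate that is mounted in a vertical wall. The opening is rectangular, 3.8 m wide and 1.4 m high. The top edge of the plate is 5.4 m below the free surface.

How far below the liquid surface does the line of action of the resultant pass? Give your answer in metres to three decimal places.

h_p = 6.127 m

γ = ρg = 1152 × 9.81 / 1000 = 11.30112 kN/m³.
The centroid lies 1.4/2 = 0.7 m below the top edge, so the centroid depth is h_c = 5.4 + 0.7 = 6.1 m.
A = 3.8 × 1.4 = 5.32 m².
Resultant F = γ·h_c·A = 11.30112 × 6.1 × 5.32 = 366.744 kN.
I_c = b·h³/12 = 3.8 × 1.4³/12 = 0.868933 m⁴.
Centre of pressure: y_p = y_c + I_c/(y_c·A) = 6.1 + 0.868933/(6.1 × 5.32) = 6.1 + 0.0267759 = 6.12678 m along the plane.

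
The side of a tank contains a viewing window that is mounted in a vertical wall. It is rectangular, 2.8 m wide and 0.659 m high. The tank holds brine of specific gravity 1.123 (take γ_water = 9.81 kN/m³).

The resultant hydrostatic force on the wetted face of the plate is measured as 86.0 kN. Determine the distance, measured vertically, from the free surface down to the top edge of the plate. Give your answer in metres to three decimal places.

d_top ≈ 3.901 m

γ = 1.123 × 9.81 = 11.01663 kN/m³.
A = 2.8 × 0.659 = 1.8452 m².
From F = γ·h_c·A, the centroid depth is h_c = 86.0/(11.01663 × 1.8452) = 4.23064 m.
The centroid lies 0.659/2 = 0.3295 m below the top edge, so the top edge sits at h_top = 4.23064 − 0.3295 = 3.90114 m below the surface.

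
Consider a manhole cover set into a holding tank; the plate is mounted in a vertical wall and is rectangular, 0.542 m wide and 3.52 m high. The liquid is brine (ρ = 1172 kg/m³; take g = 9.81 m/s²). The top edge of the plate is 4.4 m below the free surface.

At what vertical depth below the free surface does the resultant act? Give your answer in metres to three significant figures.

γ = ρg = 1172 × 9.81 / 1000 = 11.49732 kN/m³.
The centroid lies 3.52/2 = 1.76 m below the top edge, so the centroid depth is h_c = 4.4 + 1.76 = 6.16 m.
A = 0.542 × 3.52 = 1.90784 m².
Resultant F = γ·h_c·A = 11.49732 × 6.16 × 1.90784 = 135.12 kN.
I_c = b·h³/12 = 0.542 × 3.52³/12 = 1.96991 m⁴.
Centre of pressure: y_p = y_c + I_c/(y_c·A) = 6.16 + 1.96991/(6.16 × 1.90784) = 6.16 + 0.167619 = 6.32762 m along the plane.

h_p = 6.33 m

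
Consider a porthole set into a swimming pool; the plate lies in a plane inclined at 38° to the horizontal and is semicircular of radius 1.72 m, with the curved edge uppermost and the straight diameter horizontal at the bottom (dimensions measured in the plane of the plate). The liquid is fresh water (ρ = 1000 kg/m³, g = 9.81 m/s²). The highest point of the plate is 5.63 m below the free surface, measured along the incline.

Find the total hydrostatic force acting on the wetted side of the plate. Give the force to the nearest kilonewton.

γ = ρg = 1000 × 9.81 = 9810 N/m³ = 9.81 kN/m³.
Let θ = 38° be the plate's angle to the horizontal; measure y along the incline from where the plane meets the free surface. Vertical depth h = y·sinθ with sinθ = 0.615661.
The centroid lies 4r/(3π) = 0.729991 m above the diameter, so r − 4r/(3π) = 1.72 − 0.729991 = 0.990009 m below the topmost point, so y_c = 5.63 + 0.990009 = 6.62001 m and h_c = 6.62001 × 0.615661 = 4.07568 m.
A = πr²/2 = π × 1.72²/2 = 4.64704 m².
Resultant F = γ·h_c·A = 9.81 × 4.07568 × 4.64704 = 185.8 kN.

F ≈ 186 kN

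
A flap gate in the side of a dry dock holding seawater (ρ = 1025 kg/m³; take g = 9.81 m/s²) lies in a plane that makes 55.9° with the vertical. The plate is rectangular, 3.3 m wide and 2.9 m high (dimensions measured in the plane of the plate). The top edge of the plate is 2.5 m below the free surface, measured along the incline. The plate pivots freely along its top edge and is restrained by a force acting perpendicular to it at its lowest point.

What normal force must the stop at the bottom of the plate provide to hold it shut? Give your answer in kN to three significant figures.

γ = ρg = 1025 × 9.81 / 1000 = 10.05525 kN/m³.
The plate makes 55.9° with the vertical, i.e. θ = 90° − 55.9° = 34.1° to the horizontal. Measuring y along the incline from the free-surface line, vertical depth h = y·sinθ with sinθ = 0.560639.
The centroid lies 2.9/2 = 1.45 m below the top edge, so y_c = 2.5 + 1.45 = 3.95 m and h_c = 3.95 × 0.560639 = 2.21452 m.
A = 3.3 × 2.9 = 9.57 m².
Resultant F = γ·h_c·A = 10.05525 × 2.21452 × 9.57 = 213.1 kN.
I_c = b·h³/12 = 3.3 × 2.9³/12 = 6.70697 m⁴.
Centre of pressure: y_p = y_c + I_c/(y_c·A) = 3.95 + 6.70697/(3.95 × 9.57) = 3.95 + 0.177426 = 4.12743 m along the plane.
The resultant acts 1.45 + 0.177426 = 1.62743 m (along the plate) below the hinge at the top edge, so the moment about the hinge is M = F × 1.62743 = 213.1 × 1.62743 = 346.805 kN·m.
A normal force at the bottom, 2.9 m from the hinge, must supply this moment: P = 346.805/2.9 = 119.588 kN.

P ≈ 120 kN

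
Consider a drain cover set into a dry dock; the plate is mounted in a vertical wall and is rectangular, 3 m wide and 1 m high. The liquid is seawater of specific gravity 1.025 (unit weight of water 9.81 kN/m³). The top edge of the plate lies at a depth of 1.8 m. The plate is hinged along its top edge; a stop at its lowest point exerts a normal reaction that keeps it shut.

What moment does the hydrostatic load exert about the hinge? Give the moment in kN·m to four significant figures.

γ = 1.025 × 9.81 = 10.05525 kN/m³.
The centroid lies 1/2 = 0.5 m below the top edge, so the centroid depth is h_c = 1.8 + 0.5 = 2.3 m.
A = 3 × 1 = 3 m².
Resultant F = γ·h_c·A = 10.05525 × 2.3 × 3 = 69.3812 kN.
I_c = b·h³/12 = 3 × 1³/12 = 0.25 m⁴.
Centre of pressure: y_p = y_c + I_c/(y_c·A) = 2.3 + 0.25/(2.3 × 3) = 2.3 + 0.0362319 = 2.33623 m along the plane.
The resultant acts 0.5 + 0.0362319 = 0.536232 m (along the plate) below the hinge at the top edge, so the moment about the hinge is M = F × 0.536232 = 69.3812 × 0.536232 = 37.2044 kN·m.

M ≈ 37.20 kN·m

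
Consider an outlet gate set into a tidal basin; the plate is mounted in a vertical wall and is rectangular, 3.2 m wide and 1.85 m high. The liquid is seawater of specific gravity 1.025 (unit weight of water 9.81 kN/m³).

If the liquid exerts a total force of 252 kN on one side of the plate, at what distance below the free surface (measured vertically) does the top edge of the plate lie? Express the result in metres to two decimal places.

d_top ≈ 3.31 m

γ = 1.025 × 9.81 = 10.05525 kN/m³.
A = 3.2 × 1.85 = 5.92 m².
From F = γ·h_c·A, the centroid depth is h_c = 252/(10.05525 × 5.92) = 4.23337 m.
The centroid lies 1.85/2 = 0.925 m below the top edge, so the top edge sits at h_top = 4.23337 − 0.925 = 3.30837 m below the surface.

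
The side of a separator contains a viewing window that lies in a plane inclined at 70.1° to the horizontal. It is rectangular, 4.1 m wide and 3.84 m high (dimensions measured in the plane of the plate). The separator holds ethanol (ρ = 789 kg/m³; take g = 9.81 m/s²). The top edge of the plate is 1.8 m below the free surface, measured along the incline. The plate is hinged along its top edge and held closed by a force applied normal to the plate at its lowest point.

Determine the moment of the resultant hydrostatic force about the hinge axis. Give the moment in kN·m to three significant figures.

M ≈ 959 kN·m

γ = ρg = 789 × 9.81 / 1000 = 7.74009 kN/m³.
Let θ = 70.1° be the plate's angle to the horizontal; measure y along the incline from where the plane meets the free surface. Vertical depth h = y·sinθ with sinθ = 0.940288.
The centroid lies 3.84/2 = 1.92 m below the top edge, so y_c = 1.8 + 1.92 = 3.72 m and h_c = 3.72 × 0.940288 = 3.49787 m.
A = 4.1 × 3.84 = 15.744 m².
Resultant F = γ·h_c·A = 7.74009 × 3.49787 × 15.744 = 426.25 kN.
I_c = b·h³/12 = 4.1 × 3.84³/12 = 19.3462 m⁴.
Centre of pressure: y_p = y_c + I_c/(y_c·A) = 3.72 + 19.3462/(3.72 × 15.744) = 3.72 + 0.330322 = 4.05032 m along the plane.
The resultant acts 1.92 + 0.330322 = 2.25032 m (along the plate) below the hinge at the top edge, so the moment about the hinge is M = F × 2.25032 = 426.25 × 2.25032 = 959.199 kN·m.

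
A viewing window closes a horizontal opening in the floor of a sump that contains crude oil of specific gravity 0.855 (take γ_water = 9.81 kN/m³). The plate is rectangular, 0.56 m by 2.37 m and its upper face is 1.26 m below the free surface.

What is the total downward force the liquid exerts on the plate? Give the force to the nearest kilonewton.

F ≈ 14 kN

γ = 0.855 × 9.81 = 8.38755 kN/m³.
The plate is horizontal, so pressure is uniform at p = γ·h = 8.38755 × 1.26 = 10.5683 kN/m².
A = 0.56 × 2.37 = 1.3272 m².
F = p·A = 10.5683 × 1.3272 = 14.0262 kN.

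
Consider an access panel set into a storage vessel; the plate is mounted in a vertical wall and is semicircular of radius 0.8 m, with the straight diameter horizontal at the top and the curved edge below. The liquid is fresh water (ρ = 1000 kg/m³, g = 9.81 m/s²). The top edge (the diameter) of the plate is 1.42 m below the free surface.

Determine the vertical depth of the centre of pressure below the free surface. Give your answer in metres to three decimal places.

γ = ρg = 1000 × 9.81 = 9810 N/m³ = 9.81 kN/m³.
The centroid of a semicircle lies 4r/(3π) = 0.339531 m from the diameter, here below the top edge, so the centroid depth is h_c = 1.42 + 0.339531 = 1.75953 m.
A = πr²/2 = π × 0.8²/2 = 1.00531 m².
Resultant F = γ·h_c·A = 9.81 × 1.75953 × 1.00531 = 17.3526 kN.
I_c = (π/8 − 8/(9π))·r⁴ = 0.109757 × 0.8⁴ = 0.0449565 m⁴.
Centre of pressure: y_p = y_c + I_c/(y_c·A) = 1.75953 + 0.0449565/(1.75953 × 1.00531) = 1.75953 + 0.0254153 = 1.78495 m along the plane.

h_p = 1.785 m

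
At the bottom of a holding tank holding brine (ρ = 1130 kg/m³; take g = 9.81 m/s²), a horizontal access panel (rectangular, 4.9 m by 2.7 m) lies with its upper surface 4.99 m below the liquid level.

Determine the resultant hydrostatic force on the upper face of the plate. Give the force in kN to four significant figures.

F ≈ 731.8 kN

γ = ρg = 1130 × 9.81 / 1000 = 11.0853 kN/m³.
The plate is horizontal, so pressure is uniform at p = γ·h = 11.0853 × 4.99 = 55.3156 kN/m².
A = 4.9 × 2.7 = 13.23 m².
F = p·A = 55.3156 × 13.23 = 731.825 kN.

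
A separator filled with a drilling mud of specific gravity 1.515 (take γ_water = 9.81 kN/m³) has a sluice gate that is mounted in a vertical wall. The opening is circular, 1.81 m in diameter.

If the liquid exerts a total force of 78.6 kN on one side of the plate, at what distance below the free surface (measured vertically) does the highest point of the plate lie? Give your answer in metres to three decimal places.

d_top ≈ 1.150 m

γ = 1.515 × 9.81 = 14.86215 kN/m³.
A = π(0.905)² = 2.57304 m².
From F = γ·h_c·A, the centroid depth is h_c = 78.6/(14.86215 × 2.57304) = 2.05539 m.
The centroid is at the centre, 0.905 m below the top of the plate, so the highest point sits at h_top = 2.05539 − 0.905 = 1.15039 m below the surface.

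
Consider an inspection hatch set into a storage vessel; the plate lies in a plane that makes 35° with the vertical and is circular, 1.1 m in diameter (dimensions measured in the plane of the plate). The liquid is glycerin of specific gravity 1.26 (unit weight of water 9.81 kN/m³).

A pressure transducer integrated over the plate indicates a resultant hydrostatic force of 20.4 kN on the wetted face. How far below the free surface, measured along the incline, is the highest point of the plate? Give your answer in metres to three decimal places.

y_top ≈ 1.570 m

γ = 1.26 × 9.81 = 12.3606 kN/m³.
A = π(0.55)² = 0.950332 m².
From F = γ·h_c·A, the centroid depth is h_c = 20.4/(12.3606 × 0.950332) = 1.73666 m.
The plate makes 35° with the vertical, i.e. θ = 90° − 35° = 55° to the horizontal. Measuring y along the incline from the free-surface line, vertical depth h = y·sinθ with sinθ = 0.819152.
Along the incline, y_c = h_c/sinθ = 1.73666/0.819152 = 2.12007 m.
The centroid is at the centre, 0.55 m below the top of the plate, so the highest point sits at y_top = 2.12007 − 0.55 = 1.57007 m along the incline.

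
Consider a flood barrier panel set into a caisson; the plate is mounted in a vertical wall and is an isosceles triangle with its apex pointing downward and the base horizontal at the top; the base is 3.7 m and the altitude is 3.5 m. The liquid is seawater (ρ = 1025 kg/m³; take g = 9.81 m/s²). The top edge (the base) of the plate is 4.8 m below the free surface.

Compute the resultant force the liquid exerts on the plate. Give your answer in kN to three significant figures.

F ≈ 388 kN

γ = ρg = 1025 × 9.81 / 1000 = 10.05525 kN/m³.
With the apex down, the centroid sits h/3 = 3.5/3 = 1.16667 m below the base (the top edge), so the centroid depth is h_c = 4.8 + 1.16667 = 5.96667 m.
A = ½ × 3.7 × 3.5 = 6.475 m².
Resultant F = γ·h_c·A = 10.05525 × 5.96667 × 6.475 = 388.476 kN.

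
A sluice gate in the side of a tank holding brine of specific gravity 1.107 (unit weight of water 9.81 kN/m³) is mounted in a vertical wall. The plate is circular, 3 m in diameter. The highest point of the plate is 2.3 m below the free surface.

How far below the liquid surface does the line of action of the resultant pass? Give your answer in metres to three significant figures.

h_p = 3.95 m

γ = 1.107 × 9.81 = 10.85967 kN/m³.
The centroid is at the centre, 1.5 m below the top of the plate, so the centroid depth is h_c = 2.3 + 1.5 = 3.8 m.
A = π(1.5)² = 7.06858 m².
Resultant F = γ·h_c·A = 10.85967 × 3.8 × 7.06858 = 291.697 kN.
I_c = πr⁴/4 = π × 1.5⁴/4 = 3.97608 m⁴.
Centre of pressure: y_p = y_c + I_c/(y_c·A) = 3.8 + 3.97608/(3.8 × 7.06858) = 3.8 + 0.148026 = 3.94803 m along the plane.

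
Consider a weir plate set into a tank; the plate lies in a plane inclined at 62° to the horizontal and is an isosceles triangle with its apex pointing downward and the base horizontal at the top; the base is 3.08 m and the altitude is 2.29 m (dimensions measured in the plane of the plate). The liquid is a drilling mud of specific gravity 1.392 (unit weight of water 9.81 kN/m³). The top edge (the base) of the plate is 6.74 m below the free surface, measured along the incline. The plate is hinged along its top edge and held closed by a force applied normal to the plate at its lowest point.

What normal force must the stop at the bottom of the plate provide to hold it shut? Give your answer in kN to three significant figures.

γ = 1.392 × 9.81 = 13.65552 kN/m³.
Let θ = 62° be the plate's angle to the horizontal; measure y along the incline from where the plane meets the free surface. Vertical depth h = y·sinθ with sinθ = 0.882948.
With the apex down, the centroid sits h/3 = 2.29/3 = 0.763333 m below the base (the top edge), so y_c = 6.74 + 0.763333 = 7.50333 m and h_c = 7.50333 × 0.882948 = 6.62505 m.
A = ½ × 3.08 × 2.29 = 3.5266 m².
Resultant F = γ·h_c·A = 13.65552 × 6.62505 × 3.5266 = 319.046 kN.
I_c = b·h³/36 = 3.08 × 2.29³/36 = 1.02744 m⁴.
Centre of pressure: y_p = y_c + I_c/(y_c·A) = 7.50333 + 1.02744/(7.50333 × 3.5266) = 7.50333 + 0.0388281 = 7.54216 m along the plane.
The resultant acts 0.763333 + 0.0388281 = 0.802161 m (along the plate) below the hinge at the top edge, so the moment about the hinge is M = F × 0.802161 = 319.046 × 0.802161 = 255.926 kN·m.
A normal force at the bottom, 2.29 m from the hinge, must supply this moment: P = 255.926/2.29 = 111.758 kN.

P ≈ 112 kN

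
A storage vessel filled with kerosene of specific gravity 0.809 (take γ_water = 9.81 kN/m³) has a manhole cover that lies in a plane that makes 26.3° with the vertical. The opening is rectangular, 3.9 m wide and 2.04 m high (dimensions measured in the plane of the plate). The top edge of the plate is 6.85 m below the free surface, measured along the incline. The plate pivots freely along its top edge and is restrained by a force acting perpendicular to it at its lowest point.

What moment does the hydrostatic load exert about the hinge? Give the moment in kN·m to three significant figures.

M ≈ 474 kN·m

γ = 0.809 × 9.81 = 7.93629 kN/m³.
The plate makes 26.3° with the vertical, i.e. θ = 90° − 26.3° = 63.7° to the horizontal. Measuring y along the incline from the free-surface line, vertical depth h = y·sinθ with sinθ = 0.896486.
The centroid lies 2.04/2 = 1.02 m below the top edge, so y_c = 6.85 + 1.02 = 7.87 m and h_c = 7.87 × 0.896486 = 7.05534 m.
A = 3.9 × 2.04 = 7.956 m².
Resultant F = γ·h_c·A = 7.93629 × 7.05534 × 7.956 = 445.482 kN.
I_c = b·h³/12 = 3.9 × 2.04³/12 = 2.75914 m⁴.
Centre of pressure: y_p = y_c + I_c/(y_c·A) = 7.87 + 2.75914/(7.87 × 7.956) = 7.87 + 0.0440661 = 7.91407 m along the plane.
The resultant acts 1.02 + 0.0440661 = 1.06407 m (along the plate) below the hinge at the top edge, so the moment about the hinge is M = F × 1.06407 = 445.482 × 1.06407 = 474.024 kN·m.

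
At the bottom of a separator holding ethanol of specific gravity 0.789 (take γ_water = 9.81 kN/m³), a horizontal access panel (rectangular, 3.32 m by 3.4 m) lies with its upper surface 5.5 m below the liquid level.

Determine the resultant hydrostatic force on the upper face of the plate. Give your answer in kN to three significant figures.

γ = 0.789 × 9.81 = 7.74009 kN/m³.
The plate is horizontal, so pressure is uniform at p = γ·h = 7.74009 × 5.5 = 42.5705 kN/m².
A = 3.32 × 3.4 = 11.288 m².
F = p·A = 42.5705 × 11.288 = 480.536 kN.

F ≈ 481 kN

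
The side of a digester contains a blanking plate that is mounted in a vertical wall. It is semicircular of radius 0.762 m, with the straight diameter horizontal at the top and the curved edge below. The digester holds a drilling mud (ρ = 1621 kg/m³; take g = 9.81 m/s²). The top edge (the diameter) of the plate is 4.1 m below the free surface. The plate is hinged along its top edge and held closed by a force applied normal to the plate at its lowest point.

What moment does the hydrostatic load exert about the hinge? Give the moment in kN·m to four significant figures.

γ = ρg = 1621 × 9.81 / 1000 = 15.90201 kN/m³.
The centroid of a semicircle lies 4r/(3π) = 0.323403 m from the diameter, here below the top edge, so the centroid depth is h_c = 4.1 + 0.323403 = 4.4234 m.
A = πr²/2 = π × 0.762²/2 = 0.912073 m².
Resultant F = γ·h_c·A = 15.90201 × 4.4234 × 0.912073 = 64.1561 kN.
I_c = (π/8 − 8/(9π))·r⁴ = 0.109757 × 0.762⁴ = 0.0370043 m⁴.
Centre of pressure: y_p = y_c + I_c/(y_c·A) = 4.4234 + 0.0370043/(4.4234 × 0.912073) = 4.4234 + 0.00917205 = 4.43257 m along the plane.
The resultant acts 0.323403 + 0.00917205 = 0.332575 m (along the plate) below the hinge at the top edge, so the moment about the hinge is M = F × 0.332575 = 64.1561 × 0.332575 = 21.3367 kN·m.

M ≈ 21.34 kN·m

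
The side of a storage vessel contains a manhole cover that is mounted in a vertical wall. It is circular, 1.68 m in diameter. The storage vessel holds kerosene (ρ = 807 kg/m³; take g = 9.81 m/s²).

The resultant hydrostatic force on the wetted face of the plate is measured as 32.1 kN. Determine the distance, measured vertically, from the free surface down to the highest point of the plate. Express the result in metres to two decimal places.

d_top ≈ 0.99 m

γ = ρg = 807 × 9.81 / 1000 = 7.91667 kN/m³.
A = π(0.84)² = 2.21671 m².
From F = γ·h_c·A, the centroid depth is h_c = 32.1/(7.91667 × 2.21671) = 1.82917 m.
The centroid is at the centre, 0.84 m below the top of the plate, so the highest point sits at h_top = 1.82917 − 0.84 = 0.98917 m below the surface.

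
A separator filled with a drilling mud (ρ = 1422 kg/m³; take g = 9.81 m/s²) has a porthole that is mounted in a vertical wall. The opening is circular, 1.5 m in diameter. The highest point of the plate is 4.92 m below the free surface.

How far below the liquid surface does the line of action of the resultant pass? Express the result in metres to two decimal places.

h_p = 5.69 m

γ = ρg = 1422 × 9.81 / 1000 = 13.94982 kN/m³.
The centroid is at the centre, 0.75 m below the top of the plate, so the centroid depth is h_c = 4.92 + 0.75 = 5.67 m.
A = π(0.75)² = 1.76715 m².
Resultant F = γ·h_c·A = 13.94982 × 5.67 × 1.76715 = 139.774 kN.
I_c = πr⁴/4 = π × 0.75⁴/4 = 0.248505 m⁴.
Centre of pressure: y_p = y_c + I_c/(y_c·A) = 5.67 + 0.248505/(5.67 × 1.76715) = 5.67 + 0.0248015 = 5.6948 m along the plane.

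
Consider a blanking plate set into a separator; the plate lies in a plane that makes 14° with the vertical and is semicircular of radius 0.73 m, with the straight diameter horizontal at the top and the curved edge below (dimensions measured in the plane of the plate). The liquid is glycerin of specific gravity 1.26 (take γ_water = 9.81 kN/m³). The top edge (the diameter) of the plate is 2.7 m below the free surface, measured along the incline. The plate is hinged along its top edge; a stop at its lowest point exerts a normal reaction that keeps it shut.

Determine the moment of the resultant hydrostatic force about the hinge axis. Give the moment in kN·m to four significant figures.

M ≈ 9.736 kN·m

γ = 1.26 × 9.81 = 12.3606 kN/m³.
The plate makes 14° with the vertical, i.e. θ = 90° − 14° = 76° to the horizontal. Measuring y along the incline from the free-surface line, vertical depth h = y·sinθ with sinθ = 0.970296.
The centroid of a semicircle lies 4r/(3π) = 0.309822 m from the diameter, here below the top edge, so y_c = 2.7 + 0.309822 = 3.00982 m and h_c = 3.00982 × 0.970296 = 2.92042 m.
A = πr²/2 = π × 0.73²/2 = 0.837077 m².
Resultant F = γ·h_c·A = 12.3606 × 2.92042 × 0.837077 = 30.2169 kN.
I_c = (π/8 − 8/(9π))·r⁴ = 0.109757 × 0.73⁴ = 0.0311691 m⁴.
Centre of pressure: y_p = y_c + I_c/(y_c·A) = 3.00982 + 0.0311691/(3.00982 × 0.837077) = 3.00982 + 0.0123714 = 3.02219 m along the plane.
The resultant acts 0.309822 + 0.0123714 = 0.322193 m (along the plate) below the hinge at the top edge, so the moment about the hinge is M = F × 0.322193 = 30.2169 × 0.322193 = 9.73567 kN·m.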